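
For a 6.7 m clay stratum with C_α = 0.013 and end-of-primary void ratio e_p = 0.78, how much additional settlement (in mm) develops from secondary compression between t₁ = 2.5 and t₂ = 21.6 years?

Secondary compression: S_s = C_α·H/(1+e_p)·log₁₀(t₂/t₁)
S_s = 0.013×6.7/(1+0.78)×log₁₀(21.6/2.5)
    = 0.04893 × 0.9365 = 0.04583 m

S_s ≈ 45.8 mm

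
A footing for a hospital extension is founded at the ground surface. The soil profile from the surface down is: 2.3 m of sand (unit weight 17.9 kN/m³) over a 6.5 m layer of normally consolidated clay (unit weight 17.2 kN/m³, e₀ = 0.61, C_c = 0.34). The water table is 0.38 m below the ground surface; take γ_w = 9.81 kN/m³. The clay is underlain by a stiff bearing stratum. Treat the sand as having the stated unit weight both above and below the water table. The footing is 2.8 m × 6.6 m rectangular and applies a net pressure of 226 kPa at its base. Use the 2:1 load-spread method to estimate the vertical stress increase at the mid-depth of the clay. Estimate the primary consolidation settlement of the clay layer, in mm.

Mid-depth of clay below the ground surface: z = 2.3 + 6.5/2 = 5.55 m.
Total vertical stress at mid-clay: σ_v = 17.9×2.3 + 17.2×3.25 = 97.07 kPa.
Pore pressure: u = 9.81×(5.55 − 0.38) = 50.718 kPa.
Initial effective stress: σ'_0 = σ_v − u = 97.07 − 50.718 = 46.352 kPa.
Stress increase at mid-clay by the 2:1 spreading method:
Δσ = qBL/((B+z)(L+z)) = 226×2.8×6.6/((2.8+5.55)(6.6+5.55)) = 41.167 kPa
Final effective stress: σ'_f = σ'_0 + Δσ = 46.352 + 41.167 = 87.519 kPa.
Normally consolidated clay, so the full stress increment lies on the virgin compression line:
S_c = C_c·H/(1+e₀)·log₁₀(σ'_f/σ'_0) = 0.34×6.5/(1+0.61)×log₁₀(87.519/46.352)
    = 1.3727 × 0.27603 = 0.3789 m

S_c ≈ 379 mm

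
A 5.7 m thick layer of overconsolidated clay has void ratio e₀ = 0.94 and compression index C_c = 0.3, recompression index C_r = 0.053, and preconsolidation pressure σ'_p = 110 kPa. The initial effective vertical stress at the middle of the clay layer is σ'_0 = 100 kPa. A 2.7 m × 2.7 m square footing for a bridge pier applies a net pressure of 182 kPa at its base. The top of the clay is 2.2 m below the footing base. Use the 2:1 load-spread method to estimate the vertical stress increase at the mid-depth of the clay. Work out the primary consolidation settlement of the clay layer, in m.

Mid-depth of clay below the footing base: z = 2.2 + 5.7/2 = 5.05 m.
Stress increase at mid-clay by the 2:1 spreading method:
Δσ = qBL/((B+z)(L+z)) = 182×2.7×2.7/((2.7+5.05)(2.7+5.05)) = 22.09 kPa
Final effective stress: σ'_f = 100 + 22.09 = 122.09 kPa.
σ'_f = 122.09 > σ'_p = 110 kPa, so the stress path crosses the preconsolidation pressure — recompression up to σ'_p, then virgin compression beyond:
S_c = H/(1+e₀)·[C_r·log₁₀(σ'_p/σ'_0) + C_c·log₁₀(σ'_f/σ'_p)]
    = 5.7/1.94 × [0.053×log₁₀(110/100) + 0.3×log₁₀(122.09/110)]
    = 2.9381 × [0.0021938 + 0.013586] = 0.04636 m

S_c ≈ 0.0464 m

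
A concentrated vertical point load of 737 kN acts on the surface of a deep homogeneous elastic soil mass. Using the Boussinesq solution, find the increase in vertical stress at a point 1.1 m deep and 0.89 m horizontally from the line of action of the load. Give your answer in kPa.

Δσ_z ≈ 82.6 kPa

Boussinesq vertical stress below a point load on an elastic half-space:
Δσ_z = 3P/(2πz²) · [1 + (r/z)²]^(−5/2)
r/z = 0.89/1.1 = 0.80909; [1+(r/z)²]^(−5/2) = 0.28395.
Δσ_z = 3×737/(2π×1.1²) × 0.28395 = 290.82 × 0.28395 = 82.58 kPa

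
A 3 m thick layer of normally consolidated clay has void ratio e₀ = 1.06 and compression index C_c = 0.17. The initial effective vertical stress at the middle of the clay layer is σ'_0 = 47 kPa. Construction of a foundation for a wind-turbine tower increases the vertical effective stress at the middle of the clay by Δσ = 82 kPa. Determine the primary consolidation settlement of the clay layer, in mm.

Final effective stress: σ'_f = σ'_0 + Δσ = 47 + 82 = 129 kPa.
Normally consolidated clay, so the full stress increment lies on the virgin compression line:
S_c = C_c·H/(1+e₀)·log₁₀(σ'_f/σ'_0) = 0.17×3/(1+1.06)×log₁₀(129/47)
    = 0.24757 × 0.43849 = 0.1086 m

S_c ≈ 109 mm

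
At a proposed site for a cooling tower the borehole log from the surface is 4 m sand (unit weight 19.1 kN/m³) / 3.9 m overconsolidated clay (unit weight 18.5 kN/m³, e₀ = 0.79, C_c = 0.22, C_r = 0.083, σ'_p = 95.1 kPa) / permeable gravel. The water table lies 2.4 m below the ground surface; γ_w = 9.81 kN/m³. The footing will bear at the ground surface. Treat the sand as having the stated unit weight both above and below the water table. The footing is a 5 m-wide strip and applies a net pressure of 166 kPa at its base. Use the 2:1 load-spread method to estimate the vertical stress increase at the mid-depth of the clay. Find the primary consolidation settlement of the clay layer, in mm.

Mid-depth of clay below the ground surface: z = 4 + 3.9/2 = 5.95 m.
Total vertical stress at mid-clay: σ_v = 19.1×4 + 18.5×1.95 = 112.47 kPa.
Pore pressure: u = 9.81×(5.95 − 2.4) = 34.825 kPa.
Initial effective stress: σ'_0 = σ_v − u = 112.47 − 34.825 = 77.645 kPa.
Stress increase at mid-clay by the 2:1 spreading method:
Δσ = qB/(B+z) = 166×5/(5+5.95) = 75.799 kPa
Final effective stress: σ'_f = 77.645 + 75.799 = 153.44 kPa.
σ'_f = 153.44 > σ'_p = 95.1 kPa, so the stress path crosses the preconsolidation pressure — recompression up to σ'_p, then virgin compression beyond:
S_c = H/(1+e₀)·[C_r·log₁₀(σ'_p/σ'_0) + C_c·log₁₀(σ'_f/σ'_p)]
    = 3.9/1.79 × [0.083×log₁₀(95.1/77.645) + 0.22×log₁₀(153.44/95.1)]
    = 2.1788 × [0.0073096 + 0.045707] = 0.1155 m

S_c ≈ 116 mm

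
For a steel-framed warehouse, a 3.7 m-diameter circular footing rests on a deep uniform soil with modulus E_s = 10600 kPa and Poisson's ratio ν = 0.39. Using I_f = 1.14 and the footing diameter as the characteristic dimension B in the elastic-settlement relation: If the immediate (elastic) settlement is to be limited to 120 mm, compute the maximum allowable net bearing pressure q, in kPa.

q ≈ 356 kPa

S_e = q·B·(1−ν²)/E_s · I_f  ⇒  q = S_e·E_s / (B·(1−ν²)·I_f).
q = 0.12 × 10600 / (3.7 × 0.8479 × 1.14) = 355.7 kPa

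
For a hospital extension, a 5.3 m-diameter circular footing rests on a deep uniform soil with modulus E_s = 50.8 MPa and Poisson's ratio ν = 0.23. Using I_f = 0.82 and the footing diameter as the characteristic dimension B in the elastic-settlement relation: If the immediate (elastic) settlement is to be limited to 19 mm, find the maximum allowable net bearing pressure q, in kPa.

E_s = 50.8 MPa = 50800 kPa.
S_e = q·B·(1−ν²)/E_s · I_f  ⇒  q = S_e·E_s / (B·(1−ν²)·I_f).
q = 0.019 × 50800 / (5.3 × 0.9471 × 0.82) = 234.5 kPa

q ≈ 234 kPa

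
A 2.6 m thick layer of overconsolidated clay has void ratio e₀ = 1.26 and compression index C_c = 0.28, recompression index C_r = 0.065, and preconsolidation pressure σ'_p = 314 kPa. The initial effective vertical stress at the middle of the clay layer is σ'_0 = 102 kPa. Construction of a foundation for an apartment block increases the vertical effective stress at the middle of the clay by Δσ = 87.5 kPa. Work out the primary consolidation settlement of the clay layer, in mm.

S_c ≈ 20.1 mm

Final effective stress: σ'_f = 102 + 87.5 = 189.5 kPa.
σ'_f = 189.5 ≤ σ'_p = 314 kPa, so the clay remains overconsolidated and only the recompression index applies:
S_c = C_r·H/(1+e₀)·log₁₀(σ'_f/σ'_0) = 0.065×2.6/2.26×log₁₀(189.5/102)
    = 0.074776 × 0.26901 = 0.02012 m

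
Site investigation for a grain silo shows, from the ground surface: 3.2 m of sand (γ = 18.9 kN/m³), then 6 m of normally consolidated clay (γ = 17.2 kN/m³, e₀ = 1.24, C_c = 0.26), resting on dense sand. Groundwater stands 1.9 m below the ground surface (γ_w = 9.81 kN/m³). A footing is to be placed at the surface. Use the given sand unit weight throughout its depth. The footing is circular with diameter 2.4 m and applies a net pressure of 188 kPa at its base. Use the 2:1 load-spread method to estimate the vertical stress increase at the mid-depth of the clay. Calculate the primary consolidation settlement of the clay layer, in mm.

S_c ≈ 57.5 mm

Mid-depth of clay below the ground surface: z = 3.2 + 6/2 = 6.2 m.
Total vertical stress at mid-clay: σ_v = 18.9×3.2 + 17.2×3 = 112.08 kPa.
Pore pressure: u = 9.81×(6.2 − 1.9) = 42.183 kPa.
Initial effective stress: σ'_0 = σ_v − u = 112.08 − 42.183 = 69.897 kPa.
Stress increase at mid-clay by the 2:1 spreading method:
Δσ ≈ qD²/(D+z)² = 188×2.4²/(2.4+6.2)² = 14.641 kPa
Final effective stress: σ'_f = σ'_0 + Δσ = 69.897 + 14.641 = 84.538 kPa.
Normally consolidated clay, so the full stress increment lies on the virgin compression line:
S_c = C_c·H/(1+e₀)·log₁₀(σ'_f/σ'_0) = 0.26×6/(1+1.24)×log₁₀(84.538/69.897)
    = 0.69643 × 0.082593 = 0.05752 m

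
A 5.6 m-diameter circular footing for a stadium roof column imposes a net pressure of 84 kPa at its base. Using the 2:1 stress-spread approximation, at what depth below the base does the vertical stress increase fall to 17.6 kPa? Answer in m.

z ≈ 6.63 m

2:1 spreading — at depth z the loaded area has grown by z in each plan dimension:
qD²/(D+z)² = Δσ_z ⇒ z = D(√(q/Δσ_z) − 1) = 5.6×(√(84/17.6) − 1) = 6.634 m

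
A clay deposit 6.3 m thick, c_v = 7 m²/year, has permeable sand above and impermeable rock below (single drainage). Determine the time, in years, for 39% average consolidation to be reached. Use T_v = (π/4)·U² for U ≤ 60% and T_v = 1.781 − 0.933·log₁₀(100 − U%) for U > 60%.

Drainage path length: H_d = H = 6.3 m (single drainage).
U ≤ 60%: T_v = (π/4)·U² = (π/4)×0.39² = 0.11946.
t = T_v·H_d²/c_v = 0.11946×6.3²/7 = 0.6773 years.

t ≈ 0.677 years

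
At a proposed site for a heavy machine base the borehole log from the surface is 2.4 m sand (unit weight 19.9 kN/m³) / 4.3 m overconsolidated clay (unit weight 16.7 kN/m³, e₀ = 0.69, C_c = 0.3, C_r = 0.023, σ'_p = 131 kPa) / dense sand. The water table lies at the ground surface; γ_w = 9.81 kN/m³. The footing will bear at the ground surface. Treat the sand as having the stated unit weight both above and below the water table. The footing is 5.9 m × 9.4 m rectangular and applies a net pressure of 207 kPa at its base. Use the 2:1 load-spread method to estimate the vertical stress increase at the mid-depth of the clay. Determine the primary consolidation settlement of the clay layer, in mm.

Mid-depth of clay below the ground surface: z = 2.4 + 4.3/2 = 4.55 m.
Total vertical stress at mid-clay: σ_v = 19.9×2.4 + 16.7×2.15 = 83.665 kPa.
Pore pressure: u = 9.81×(4.55 − 0) = 44.636 kPa.
Initial effective stress: σ'_0 = σ_v − u = 83.665 − 44.636 = 39.029 kPa.
Stress increase at mid-clay by the 2:1 spreading method:
Δσ = qBL/((B+z)(L+z)) = 207×5.9×9.4/((5.9+4.55)(9.4+4.55)) = 78.752 kPa
Final effective stress: σ'_f = 39.029 + 78.752 = 117.78 kPa.
σ'_f = 117.78 ≤ σ'_p = 131 kPa, so the clay remains overconsolidated and only the recompression index applies:
S_c = C_r·H/(1+e₀)·log₁₀(σ'_f/σ'_0) = 0.023×4.3/1.69×log₁₀(117.78/39.029)
    = 0.058521 × 0.47968 = 0.02807 m

S_c ≈ 28.1 mm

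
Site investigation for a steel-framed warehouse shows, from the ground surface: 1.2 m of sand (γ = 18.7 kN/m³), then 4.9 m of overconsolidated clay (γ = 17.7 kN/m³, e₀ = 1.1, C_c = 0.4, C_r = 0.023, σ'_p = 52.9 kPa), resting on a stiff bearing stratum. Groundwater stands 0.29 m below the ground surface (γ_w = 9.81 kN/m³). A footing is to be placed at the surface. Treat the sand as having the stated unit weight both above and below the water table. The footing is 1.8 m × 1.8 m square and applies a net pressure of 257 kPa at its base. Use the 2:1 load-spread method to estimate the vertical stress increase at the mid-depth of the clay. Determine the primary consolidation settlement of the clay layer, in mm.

Mid-depth of clay below the ground surface: z = 1.2 + 4.9/2 = 3.65 m.
Total vertical stress at mid-clay: σ_v = 18.7×1.2 + 17.7×2.45 = 65.805 kPa.
Pore pressure: u = 9.81×(3.65 − 0.29) = 32.962 kPa.
Initial effective stress: σ'_0 = σ_v − u = 65.805 − 32.962 = 32.843 kPa.
Stress increase at mid-clay by the 2:1 spreading method:
Δσ = qBL/((B+z)(L+z)) = 257×1.8×1.8/((1.8+3.65)(1.8+3.65)) = 28.034 kPa
Final effective stress: σ'_f = 32.843 + 28.034 = 60.877 kPa.
σ'_f = 60.877 > σ'_p = 52.9 kPa, so the stress path crosses the preconsolidation pressure — recompression up to σ'_p, then virgin compression beyond:
S_c = H/(1+e₀)·[C_r·log₁₀(σ'_p/σ'_0) + C_c·log₁₀(σ'_f/σ'_p)]
    = 4.9/2.1 × [0.023×log₁₀(52.9/32.843) + 0.4×log₁₀(60.877/52.9)]
    = 2.3333 × [0.0047613 + 0.024399] = 0.06804 m

S_c ≈ 68 mm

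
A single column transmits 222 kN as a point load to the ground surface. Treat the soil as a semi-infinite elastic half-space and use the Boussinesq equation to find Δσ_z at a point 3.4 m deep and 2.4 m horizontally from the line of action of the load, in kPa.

Δσ_z ≈ 3.34 kPa

Boussinesq vertical stress below a point load on an elastic half-space:
Δσ_z = 3P/(2πz²) · [1 + (r/z)²]^(−5/2)
r/z = 2.4/3.4 = 0.70588; [1+(r/z)²]^(−5/2) = 0.36394.
Δσ_z = 3×222/(2π×3.4²) × 0.36394 = 9.1693 × 0.36394 = 3.337 kPa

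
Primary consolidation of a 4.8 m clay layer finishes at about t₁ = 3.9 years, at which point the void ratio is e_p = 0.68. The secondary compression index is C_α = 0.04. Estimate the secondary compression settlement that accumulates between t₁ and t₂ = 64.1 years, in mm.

Secondary compression: S_s = C_α·H/(1+e_p)·log₁₀(t₂/t₁)
S_s = 0.04×4.8/(1+0.68)×log₁₀(64.1/3.9)
    = 0.1143 × 1.216 = 0.1389 m

S_s ≈ 139 mm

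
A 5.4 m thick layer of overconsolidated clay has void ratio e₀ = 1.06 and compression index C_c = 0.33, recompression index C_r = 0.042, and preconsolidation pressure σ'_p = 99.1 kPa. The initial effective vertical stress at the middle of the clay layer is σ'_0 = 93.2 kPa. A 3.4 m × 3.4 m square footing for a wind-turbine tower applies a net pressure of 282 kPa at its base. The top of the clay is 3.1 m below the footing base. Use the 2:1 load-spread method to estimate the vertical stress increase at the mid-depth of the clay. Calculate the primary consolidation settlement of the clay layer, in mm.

S_c ≈ 110 mm

Mid-depth of clay below the footing base: z = 3.1 + 5.4/2 = 5.8 m.
Stress increase at mid-clay by the 2:1 spreading method:
Δσ = qBL/((B+z)(L+z)) = 282×3.4×3.4/((3.4+5.8)(3.4+5.8)) = 38.515 kPa
Final effective stress: σ'_f = 93.2 + 38.515 = 131.72 kPa.
σ'_f = 131.72 > σ'_p = 99.1 kPa, so the stress path crosses the preconsolidation pressure — recompression up to σ'_p, then virgin compression beyond:
S_c = H/(1+e₀)·[C_r·log₁₀(σ'_p/σ'_0) + C_c·log₁₀(σ'_f/σ'_p)]
    = 5.4/2.06 × [0.042×log₁₀(99.1/93.2) + 0.33×log₁₀(131.72/99.1)]
    = 2.6214 × [0.0011196 + 0.040781] = 0.1098 m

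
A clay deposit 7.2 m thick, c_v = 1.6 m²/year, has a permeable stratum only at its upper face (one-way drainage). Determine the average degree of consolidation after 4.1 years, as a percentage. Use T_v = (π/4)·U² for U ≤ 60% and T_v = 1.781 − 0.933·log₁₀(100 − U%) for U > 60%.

U ≈ 40.1 %

Drainage path length: H_d = H = 7.2 m (single drainage).
T_v = c_v·t/H_d² = 1.6×4.1/7.2² = 0.12654.
T_v = 0.12654 corresponds to the U ≤ 60% branch:
U = √(4T_v/π) = 0.4014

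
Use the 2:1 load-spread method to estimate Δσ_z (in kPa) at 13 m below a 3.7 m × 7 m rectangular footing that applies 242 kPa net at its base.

By the 2:1 method the load spreads at 1 horizontal : 2 vertical, so at depth z the loaded area has grown by z in each plan dimension:
Δσ = qBL/((B+z)(L+z)) = 242×3.7×7/((3.7+13)(7+13)) = 18.766 kPa

Δσ_z ≈ 18.8 kPa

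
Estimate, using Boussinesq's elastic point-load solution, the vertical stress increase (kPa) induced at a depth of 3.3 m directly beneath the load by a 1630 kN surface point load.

Δσ_z ≈ 71.5 kPa

Boussinesq vertical stress below a point load on an elastic half-space:
Δσ_z = 3P/(2πz²) · [1 + (r/z)²]^(−5/2)
r/z = 0/3.3 = 0; [1+(r/z)²]^(−5/2) = 1.
Δσ_z = 3×1630/(2π×3.3²) × 1 = 71.466 × 1 = 71.47 kPa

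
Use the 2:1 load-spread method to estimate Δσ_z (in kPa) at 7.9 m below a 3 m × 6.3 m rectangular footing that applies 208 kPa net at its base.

Δσ_z ≈ 25.4 kPa

By the 2:1 method the load spreads at 1 horizontal : 2 vertical, so at depth z the loaded area has grown by z in each plan dimension:
Δσ = qBL/((B+z)(L+z)) = 208×3×6.3/((3+7.9)(6.3+7.9)) = 25.399 kPa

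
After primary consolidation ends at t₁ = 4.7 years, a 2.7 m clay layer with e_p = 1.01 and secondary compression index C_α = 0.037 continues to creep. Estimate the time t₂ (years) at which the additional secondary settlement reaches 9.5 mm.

t₂ ≈ 7.3 years

S_s = C_α·H/(1+e_p)·log₁₀(t₂/t₁) ⇒ log₁₀(t₂/t₁) = S_s·(1+e_p)/(C_α·H).
log₁₀(t₂/t₁) = 0.0095 × (1+1.01) / (0.037×2.7) = 0.1911
t₂ = t₁ × 10^0.1911 = 4.7 × 1.553 = 7.299 years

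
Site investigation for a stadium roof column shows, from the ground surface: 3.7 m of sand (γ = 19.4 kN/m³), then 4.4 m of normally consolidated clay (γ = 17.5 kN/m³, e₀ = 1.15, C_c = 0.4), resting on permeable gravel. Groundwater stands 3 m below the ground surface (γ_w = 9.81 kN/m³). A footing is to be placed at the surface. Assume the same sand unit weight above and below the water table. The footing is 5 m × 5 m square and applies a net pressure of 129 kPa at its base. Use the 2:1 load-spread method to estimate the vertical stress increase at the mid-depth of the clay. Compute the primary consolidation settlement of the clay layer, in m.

Mid-depth of clay below the ground surface: z = 3.7 + 4.4/2 = 5.9 m.
Total vertical stress at mid-clay: σ_v = 19.4×3.7 + 17.5×2.2 = 110.28 kPa.
Pore pressure: u = 9.81×(5.9 − 3) = 28.449 kPa.
Initial effective stress: σ'_0 = σ_v − u = 110.28 − 28.449 = 81.831 kPa.
Stress increase at mid-clay by the 2:1 spreading method:
Δσ = qBL/((B+z)(L+z)) = 129×5×5/((5+5.9)(5+5.9)) = 27.144 kPa
Final effective stress: σ'_f = σ'_0 + Δσ = 81.831 + 27.144 = 108.97 kPa.
Normally consolidated clay, so the full stress increment lies on the virgin compression line:
S_c = C_c·H/(1+e₀)·log₁₀(σ'_f/σ'_0) = 0.4×4.4/(1+1.15)×log₁₀(108.97/81.831)
    = 0.8186 × 0.12439 = 0.1018 m

S_c ≈ 0.102 m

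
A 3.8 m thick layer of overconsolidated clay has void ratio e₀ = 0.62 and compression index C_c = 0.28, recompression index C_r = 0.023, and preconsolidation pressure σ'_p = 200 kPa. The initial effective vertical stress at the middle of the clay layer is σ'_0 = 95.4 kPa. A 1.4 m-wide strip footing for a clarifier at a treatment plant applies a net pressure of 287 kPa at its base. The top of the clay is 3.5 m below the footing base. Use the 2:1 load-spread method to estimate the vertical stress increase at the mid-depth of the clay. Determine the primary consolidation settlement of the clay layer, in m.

Mid-depth of clay below the footing base: z = 3.5 + 3.8/2 = 5.4 m.
Stress increase at mid-clay by the 2:1 spreading method:
Δσ = qB/(B+z) = 287×1.4/(1.4+5.4) = 59.088 kPa
Final effective stress: σ'_f = 95.4 + 59.088 = 154.49 kPa.
σ'_f = 154.49 ≤ σ'_p = 200 kPa, so the clay remains overconsolidated and only the recompression index applies:
S_c = C_r·H/(1+e₀)·log₁₀(σ'_f/σ'_0) = 0.023×3.8/1.62×log₁₀(154.49/95.4)
    = 0.053951 × 0.20935 = 0.01129 m

S_c ≈ 0.0113 m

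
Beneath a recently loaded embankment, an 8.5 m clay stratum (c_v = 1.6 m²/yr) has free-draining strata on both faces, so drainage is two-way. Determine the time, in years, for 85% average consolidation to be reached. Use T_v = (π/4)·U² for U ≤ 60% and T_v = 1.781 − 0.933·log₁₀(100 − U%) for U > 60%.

t ≈ 7.72 years

Drainage path length: H_d = H/2 = 4.25 m (double drainage).
U > 60%: T_v = 1.781 − 0.933·log₁₀(100 − 85) = 0.68371.
t = T_v·H_d²/c_v = 0.68371×4.25²/1.6 = 7.718 years.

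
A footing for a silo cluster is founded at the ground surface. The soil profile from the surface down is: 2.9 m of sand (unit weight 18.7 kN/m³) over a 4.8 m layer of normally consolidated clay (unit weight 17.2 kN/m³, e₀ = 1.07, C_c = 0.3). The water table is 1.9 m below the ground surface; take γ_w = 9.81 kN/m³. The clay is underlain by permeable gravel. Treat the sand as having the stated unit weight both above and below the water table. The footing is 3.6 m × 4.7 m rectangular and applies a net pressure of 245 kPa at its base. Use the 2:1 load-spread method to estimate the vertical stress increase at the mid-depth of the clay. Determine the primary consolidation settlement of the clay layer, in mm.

S_c ≈ 169 mm

Mid-depth of clay below the ground surface: z = 2.9 + 4.8/2 = 5.3 m.
Total vertical stress at mid-clay: σ_v = 18.7×2.9 + 17.2×2.4 = 95.51 kPa.
Pore pressure: u = 9.81×(5.3 − 1.9) = 33.354 kPa.
Initial effective stress: σ'_0 = σ_v − u = 95.51 − 33.354 = 62.156 kPa.
Stress increase at mid-clay by the 2:1 spreading method:
Δσ = qBL/((B+z)(L+z)) = 245×3.6×4.7/((3.6+5.3)(4.7+5.3)) = 46.578 kPa
Final effective stress: σ'_f = σ'_0 + Δσ = 62.156 + 46.578 = 108.73 kPa.
Normally consolidated clay, so the full stress increment lies on the virgin compression line:
S_c = C_c·H/(1+e₀)·log₁₀(σ'_f/σ'_0) = 0.3×4.8/(1+1.07)×log₁₀(108.73/62.156)
    = 0.69565 × 0.24287 = 0.169 m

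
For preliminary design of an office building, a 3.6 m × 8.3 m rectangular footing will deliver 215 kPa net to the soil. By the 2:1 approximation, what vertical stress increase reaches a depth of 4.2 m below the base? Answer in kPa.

By the 2:1 method the load spreads at 1 horizontal : 2 vertical, so at depth z the loaded area has grown by z in each plan dimension:
Δσ = qBL/((B+z)(L+z)) = 215×3.6×8.3/((3.6+4.2)(8.3+4.2)) = 65.889 kPa

Δσ_z ≈ 65.9 kPa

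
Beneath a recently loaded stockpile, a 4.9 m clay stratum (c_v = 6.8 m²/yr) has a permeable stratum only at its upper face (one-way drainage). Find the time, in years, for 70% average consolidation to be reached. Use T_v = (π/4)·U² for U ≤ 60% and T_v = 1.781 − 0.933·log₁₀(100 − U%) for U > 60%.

Drainage path length: H_d = H = 4.9 m (single drainage).
U > 60%: T_v = 1.781 − 0.933·log₁₀(100 − 70) = 0.40285.
t = T_v·H_d²/c_v = 0.40285×4.9²/6.8 = 1.422 years.

t ≈ 1.42 years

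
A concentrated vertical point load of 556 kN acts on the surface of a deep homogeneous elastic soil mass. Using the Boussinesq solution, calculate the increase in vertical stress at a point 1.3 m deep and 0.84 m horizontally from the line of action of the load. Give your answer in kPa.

Boussinesq vertical stress below a point load on an elastic half-space:
Δσ_z = 3P/(2πz²) · [1 + (r/z)²]^(−5/2)
r/z = 0.84/1.3 = 0.64615; [1+(r/z)²]^(−5/2) = 0.418.
Δσ_z = 3×556/(2π×1.3²) × 0.418 = 157.08 × 0.418 = 65.66 kPa

Δσ_z ≈ 65.7 kPa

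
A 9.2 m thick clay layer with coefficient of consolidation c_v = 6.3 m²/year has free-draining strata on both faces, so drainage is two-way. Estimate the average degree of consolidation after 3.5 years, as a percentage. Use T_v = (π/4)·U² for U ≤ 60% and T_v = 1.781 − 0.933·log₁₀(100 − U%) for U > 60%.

U ≈ 93.8 %

Drainage path length: H_d = H/2 = 4.6 m (double drainage).
T_v = c_v·t/H_d² = 6.3×3.5/4.6² = 1.0421.
T_v = 1.0421 corresponds to the U > 60% branch:
U = 1 − 10^((1.781 − T_v)/0.933)/100 = 0.9381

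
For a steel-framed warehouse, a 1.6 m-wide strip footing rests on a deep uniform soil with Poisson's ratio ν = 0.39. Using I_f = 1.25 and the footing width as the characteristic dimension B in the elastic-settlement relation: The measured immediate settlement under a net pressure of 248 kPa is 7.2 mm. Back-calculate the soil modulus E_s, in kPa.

S_e = q·B·(1−ν²)/E_s · I_f  ⇒  E_s = q·B·(1−ν²)·I_f / S_e.
E_s = 248 × 1.6 × 0.8479 × 1.25 / 0.0072 = 58410 kPa

E_s ≈ 58400 kPa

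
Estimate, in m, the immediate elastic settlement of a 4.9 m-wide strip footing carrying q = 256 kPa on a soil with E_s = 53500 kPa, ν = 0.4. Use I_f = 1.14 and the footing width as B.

Immediate (elastic) settlement: S_e = q·B·(1−ν²)/E_s · I_f.
S_e = 256 × 4.9 × (1 − 0.4²) / 53500 × 1.14
    = 256 × 4.9 × 0.84 / 53500 × 1.14
    = 0.02245 m

S_e ≈ 0.0225 m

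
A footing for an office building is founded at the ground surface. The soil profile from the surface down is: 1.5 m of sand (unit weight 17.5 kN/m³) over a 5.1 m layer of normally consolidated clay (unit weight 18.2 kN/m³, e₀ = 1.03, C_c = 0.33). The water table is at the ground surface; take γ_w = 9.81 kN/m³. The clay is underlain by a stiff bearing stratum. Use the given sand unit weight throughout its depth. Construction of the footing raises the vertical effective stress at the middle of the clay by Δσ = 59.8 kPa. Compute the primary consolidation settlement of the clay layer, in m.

Mid-depth of clay below the ground surface: z = 1.5 + 5.1/2 = 4.05 m.
Total vertical stress at mid-clay: σ_v = 17.5×1.5 + 18.2×2.55 = 72.66 kPa.
Pore pressure: u = 9.81×(4.05 − 0) = 39.73 kPa.
Initial effective stress: σ'_0 = σ_v − u = 72.66 − 39.73 = 32.93 kPa.
Final effective stress: σ'_f = σ'_0 + Δσ = 32.93 + 59.8 = 92.73 kPa.
Normally consolidated clay, so the full stress increment lies on the virgin compression line:
S_c = C_c·H/(1+e₀)·log₁₀(σ'_f/σ'_0) = 0.33×5.1/(1+1.03)×log₁₀(92.73/32.93)
    = 0.82906 × 0.44963 = 0.3728 m

S_c ≈ 0.373 m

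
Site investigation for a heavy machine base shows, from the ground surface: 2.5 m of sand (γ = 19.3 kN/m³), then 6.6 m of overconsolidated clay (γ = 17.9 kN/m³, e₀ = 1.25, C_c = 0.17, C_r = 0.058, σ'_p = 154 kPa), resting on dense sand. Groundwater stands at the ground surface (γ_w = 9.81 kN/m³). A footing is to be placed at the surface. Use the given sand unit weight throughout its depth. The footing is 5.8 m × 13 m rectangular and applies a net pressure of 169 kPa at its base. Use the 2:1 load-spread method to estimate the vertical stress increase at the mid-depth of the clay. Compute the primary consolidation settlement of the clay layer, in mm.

S_c ≈ 56.9 mm

Mid-depth of clay below the ground surface: z = 2.5 + 6.6/2 = 5.8 m.
Total vertical stress at mid-clay: σ_v = 19.3×2.5 + 17.9×3.3 = 107.32 kPa.
Pore pressure: u = 9.81×(5.8 − 0) = 56.898 kPa.
Initial effective stress: σ'_0 = σ_v − u = 107.32 − 56.898 = 50.422 kPa.
Stress increase at mid-clay by the 2:1 spreading method:
Δσ = qBL/((B+z)(L+z)) = 169×5.8×13/((5.8+5.8)(13+5.8)) = 58.431 kPa
Final effective stress: σ'_f = 50.422 + 58.431 = 108.85 kPa.
σ'_f = 108.85 ≤ σ'_p = 154 kPa, so the clay remains overconsolidated and only the recompression index applies:
S_c = C_r·H/(1+e₀)·log₁₀(σ'_f/σ'_0) = 0.058×6.6/2.25×log₁₀(108.85/50.422)
    = 0.17013 × 0.33421 = 0.05686 m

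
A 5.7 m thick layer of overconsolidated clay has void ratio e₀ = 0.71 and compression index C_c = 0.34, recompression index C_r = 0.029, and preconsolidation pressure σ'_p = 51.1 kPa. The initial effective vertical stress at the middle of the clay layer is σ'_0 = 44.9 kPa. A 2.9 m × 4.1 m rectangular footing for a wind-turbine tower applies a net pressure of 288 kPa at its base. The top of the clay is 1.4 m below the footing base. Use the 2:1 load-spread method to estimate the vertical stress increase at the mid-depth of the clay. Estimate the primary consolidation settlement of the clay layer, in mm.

Mid-depth of clay below the footing base: z = 1.4 + 5.7/2 = 4.25 m.
Stress increase at mid-clay by the 2:1 spreading method:
Δσ = qBL/((B+z)(L+z)) = 288×2.9×4.1/((2.9+4.25)(4.1+4.25)) = 57.356 kPa
Final effective stress: σ'_f = 44.9 + 57.356 = 102.26 kPa.
σ'_f = 102.26 > σ'_p = 51.1 kPa, so the stress path crosses the preconsolidation pressure — recompression up to σ'_p, then virgin compression beyond:
S_c = H/(1+e₀)·[C_r·log₁₀(σ'_p/σ'_0) + C_c·log₁₀(σ'_f/σ'_p)]
    = 5.7/1.71 × [0.029×log₁₀(51.1/44.9) + 0.34×log₁₀(102.26/51.1)]
    = 3.3333 × [0.0016291 + 0.10244] = 0.3469 m

S_c ≈ 347 mm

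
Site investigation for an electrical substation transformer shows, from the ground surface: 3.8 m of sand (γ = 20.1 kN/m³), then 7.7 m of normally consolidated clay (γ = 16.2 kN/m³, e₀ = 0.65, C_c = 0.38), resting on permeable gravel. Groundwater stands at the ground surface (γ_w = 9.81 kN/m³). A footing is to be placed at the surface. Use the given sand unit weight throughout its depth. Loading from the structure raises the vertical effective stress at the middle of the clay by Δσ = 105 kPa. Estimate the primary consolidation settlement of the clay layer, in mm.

S_c ≈ 750 mm

Mid-depth of clay below the ground surface: z = 3.8 + 7.7/2 = 7.65 m.
Total vertical stress at mid-clay: σ_v = 20.1×3.8 + 16.2×3.85 = 138.75 kPa.
Pore pressure: u = 9.81×(7.65 − 0) = 75.047 kPa.
Initial effective stress: σ'_0 = σ_v − u = 138.75 − 75.047 = 63.703 kPa.
Final effective stress: σ'_f = σ'_0 + Δσ = 63.703 + 105 = 168.7 kPa.
Normally consolidated clay, so the full stress increment lies on the virgin compression line:
S_c = C_c·H/(1+e₀)·log₁₀(σ'_f/σ'_0) = 0.38×7.7/(1+0.65)×log₁₀(168.7/63.703)
    = 1.7733 × 0.42296 = 0.75 m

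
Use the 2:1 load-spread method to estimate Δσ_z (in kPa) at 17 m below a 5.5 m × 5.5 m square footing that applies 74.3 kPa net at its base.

By the 2:1 method the load spreads at 1 horizontal : 2 vertical, so at depth z the loaded area has grown by z in each plan dimension:
Δσ = qBL/((B+z)(L+z)) = 74.3×5.5×5.5/((5.5+17)(5.5+17)) = 4.4397 kPa

Δσ_z ≈ 4.44 kPa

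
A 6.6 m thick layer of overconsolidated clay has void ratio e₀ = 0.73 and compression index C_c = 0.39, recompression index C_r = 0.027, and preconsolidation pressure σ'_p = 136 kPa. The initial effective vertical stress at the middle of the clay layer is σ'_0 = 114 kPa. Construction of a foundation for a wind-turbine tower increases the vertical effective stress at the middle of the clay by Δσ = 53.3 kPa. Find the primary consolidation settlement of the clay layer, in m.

S_c ≈ 0.142 m

Final effective stress: σ'_f = 114 + 53.3 = 167.3 kPa.
σ'_f = 167.3 > σ'_p = 136 kPa, so the stress path crosses the preconsolidation pressure — recompression up to σ'_p, then virgin compression beyond:
S_c = H/(1+e₀)·[C_r·log₁₀(σ'_p/σ'_0) + C_c·log₁₀(σ'_f/σ'_p)]
    = 6.6/1.73 × [0.027×log₁₀(136/114) + 0.39×log₁₀(167.3/136)]
    = 3.815 × [0.0020691 + 0.035083] = 0.1417 m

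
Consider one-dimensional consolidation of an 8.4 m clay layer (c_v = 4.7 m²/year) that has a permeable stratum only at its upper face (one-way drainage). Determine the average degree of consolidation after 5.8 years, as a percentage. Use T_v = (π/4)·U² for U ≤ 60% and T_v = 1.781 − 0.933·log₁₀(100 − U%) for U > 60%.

U ≈ 68.8 %

Drainage path length: H_d = H = 8.4 m (single drainage).
T_v = c_v·t/H_d² = 4.7×5.8/8.4² = 0.38634.
T_v = 0.38634 corresponds to the U > 60% branch:
U = 1 − 10^((1.781 − T_v)/0.933)/100 = 0.6875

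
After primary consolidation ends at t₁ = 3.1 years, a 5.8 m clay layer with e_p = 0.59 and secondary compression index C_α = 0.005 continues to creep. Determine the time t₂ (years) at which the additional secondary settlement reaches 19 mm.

S_s = C_α·H/(1+e_p)·log₁₀(t₂/t₁) ⇒ log₁₀(t₂/t₁) = S_s·(1+e_p)/(C_α·H).
log₁₀(t₂/t₁) = 0.019 × (1+0.59) / (0.005×5.8) = 1.042
t₂ = t₁ × 10^1.042 = 3.1 × 11.01 = 34.13 years

t₂ ≈ 34.1 years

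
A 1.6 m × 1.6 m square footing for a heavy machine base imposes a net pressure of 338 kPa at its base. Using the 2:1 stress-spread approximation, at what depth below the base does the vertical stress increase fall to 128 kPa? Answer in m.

2:1 spreading — at depth z the loaded area has grown by z in each plan dimension:
qB²/(B+z)² = Δσ_z ⇒ z = B(√(q/Δσ_z) − 1) = 1.6×(√(338/128) − 1) = 1 m

z ≈ 1 m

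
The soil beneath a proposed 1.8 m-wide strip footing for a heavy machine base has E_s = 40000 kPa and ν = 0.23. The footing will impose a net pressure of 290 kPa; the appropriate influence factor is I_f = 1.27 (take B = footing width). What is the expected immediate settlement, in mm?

Immediate (elastic) settlement: S_e = q·B·(1−ν²)/E_s · I_f.
S_e = 290 × 1.8 × (1 − 0.23²) / 40000 × 1.27
    = 290 × 1.8 × 0.9471 / 40000 × 1.27
    = 0.0157 m = 15.7 mm

S_e ≈ 15.7 mm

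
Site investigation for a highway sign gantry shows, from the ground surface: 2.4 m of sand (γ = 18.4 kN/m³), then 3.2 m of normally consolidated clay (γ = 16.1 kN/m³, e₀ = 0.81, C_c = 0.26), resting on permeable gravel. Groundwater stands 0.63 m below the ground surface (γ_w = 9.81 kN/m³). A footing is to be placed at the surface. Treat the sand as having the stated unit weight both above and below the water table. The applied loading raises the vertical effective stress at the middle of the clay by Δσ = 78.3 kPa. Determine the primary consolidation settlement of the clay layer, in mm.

S_c ≈ 227 mm

Mid-depth of clay below the ground surface: z = 2.4 + 3.2/2 = 4 m.
Total vertical stress at mid-clay: σ_v = 18.4×2.4 + 16.1×1.6 = 69.92 kPa.
Pore pressure: u = 9.81×(4 − 0.63) = 33.06 kPa.
Initial effective stress: σ'_0 = σ_v − u = 69.92 − 33.06 = 36.86 kPa.
Final effective stress: σ'_f = σ'_0 + Δσ = 36.86 + 78.3 = 115.16 kPa.
Normally consolidated clay, so the full stress increment lies on the virgin compression line:
S_c = C_c·H/(1+e₀)·log₁₀(σ'_f/σ'_0) = 0.26×3.2/(1+0.81)×log₁₀(115.16/36.86)
    = 0.45967 × 0.49475 = 0.2274 m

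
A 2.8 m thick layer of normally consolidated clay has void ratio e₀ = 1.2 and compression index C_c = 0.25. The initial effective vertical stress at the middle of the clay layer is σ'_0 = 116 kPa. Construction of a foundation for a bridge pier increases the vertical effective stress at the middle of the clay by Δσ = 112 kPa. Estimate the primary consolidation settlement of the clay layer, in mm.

Final effective stress: σ'_f = σ'_0 + Δσ = 116 + 112 = 228 kPa.
Normally consolidated clay, so the full stress increment lies on the virgin compression line:
S_c = C_c·H/(1+e₀)·log₁₀(σ'_f/σ'_0) = 0.25×2.8/(1+1.2)×log₁₀(228/116)
    = 0.31818 × 0.29348 = 0.09338 m

S_c ≈ 93.4 mm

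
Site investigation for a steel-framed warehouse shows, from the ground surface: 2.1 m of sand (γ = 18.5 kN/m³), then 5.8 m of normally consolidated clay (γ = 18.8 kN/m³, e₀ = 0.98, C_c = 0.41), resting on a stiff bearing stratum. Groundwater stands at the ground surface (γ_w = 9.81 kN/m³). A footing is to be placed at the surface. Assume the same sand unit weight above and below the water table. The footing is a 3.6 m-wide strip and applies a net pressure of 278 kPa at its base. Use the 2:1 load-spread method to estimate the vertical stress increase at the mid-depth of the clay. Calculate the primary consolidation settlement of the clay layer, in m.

Mid-depth of clay below the ground surface: z = 2.1 + 5.8/2 = 5 m.
Total vertical stress at mid-clay: σ_v = 18.5×2.1 + 18.8×2.9 = 93.37 kPa.
Pore pressure: u = 9.81×(5 − 0) = 49.05 kPa.
Initial effective stress: σ'_0 = σ_v − u = 93.37 − 49.05 = 44.32 kPa.
Stress increase at mid-clay by the 2:1 spreading method:
Δσ = qB/(B+z) = 278×3.6/(3.6+5) = 116.37 kPa
Final effective stress: σ'_f = σ'_0 + Δσ = 44.32 + 116.37 = 160.69 kPa.
Normally consolidated clay, so the full stress increment lies on the virgin compression line:
S_c = C_c·H/(1+e₀)·log₁₀(σ'_f/σ'_0) = 0.41×5.8/(1+0.98)×log₁₀(160.69/44.32)
    = 1.201 × 0.55939 = 0.6718 m

S_c ≈ 0.672 m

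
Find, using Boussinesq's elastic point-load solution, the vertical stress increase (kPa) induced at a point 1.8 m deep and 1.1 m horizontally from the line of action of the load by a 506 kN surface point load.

Boussinesq vertical stress below a point load on an elastic half-space:
Δσ_z = 3P/(2πz²) · [1 + (r/z)²]^(−5/2)
r/z = 1.1/1.8 = 0.61111; [1+(r/z)²]^(−5/2) = 0.45234.
Δσ_z = 3×506/(2π×1.8²) × 0.45234 = 74.567 × 0.45234 = 33.73 kPa

Δσ_z ≈ 33.7 kPa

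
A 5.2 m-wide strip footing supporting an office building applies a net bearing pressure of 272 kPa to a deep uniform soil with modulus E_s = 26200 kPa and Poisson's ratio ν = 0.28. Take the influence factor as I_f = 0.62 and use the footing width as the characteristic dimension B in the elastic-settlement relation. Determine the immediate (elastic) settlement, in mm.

Immediate (elastic) settlement: S_e = q·B·(1−ν²)/E_s · I_f.
S_e = 272 × 5.2 × (1 − 0.28²) / 26200 × 0.62
    = 272 × 5.2 × 0.9216 / 26200 × 0.62
    = 0.03085 m = 30.85 mm

S_e ≈ 30.8 mm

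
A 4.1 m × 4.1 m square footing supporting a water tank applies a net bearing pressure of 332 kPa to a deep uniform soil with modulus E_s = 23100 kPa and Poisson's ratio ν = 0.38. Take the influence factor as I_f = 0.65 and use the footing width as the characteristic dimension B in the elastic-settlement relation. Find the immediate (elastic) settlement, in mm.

S_e ≈ 32.8 mm

Immediate (elastic) settlement: S_e = q·B·(1−ν²)/E_s · I_f.
S_e = 332 × 4.1 × (1 − 0.38²) / 23100 × 0.65
    = 332 × 4.1 × 0.8556 / 23100 × 0.65
    = 0.03277 m = 32.77 mm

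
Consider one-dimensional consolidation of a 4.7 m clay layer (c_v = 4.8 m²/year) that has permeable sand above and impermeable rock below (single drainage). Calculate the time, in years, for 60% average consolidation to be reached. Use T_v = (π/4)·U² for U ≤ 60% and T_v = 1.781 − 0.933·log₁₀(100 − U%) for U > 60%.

Drainage path length: H_d = H = 4.7 m (single drainage).
U ≤ 60%: T_v = (π/4)·U² = (π/4)×0.6² = 0.28274.
t = T_v·H_d²/c_v = 0.28274×4.7²/4.8 = 1.301 years.

t ≈ 1.3 years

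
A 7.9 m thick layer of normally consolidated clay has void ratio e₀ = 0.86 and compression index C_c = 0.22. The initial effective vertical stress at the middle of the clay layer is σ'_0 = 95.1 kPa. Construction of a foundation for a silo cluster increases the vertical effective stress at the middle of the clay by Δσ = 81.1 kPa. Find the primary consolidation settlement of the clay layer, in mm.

Final effective stress: σ'_f = σ'_0 + Δσ = 95.1 + 81.1 = 176.2 kPa.
Normally consolidated clay, so the full stress increment lies on the virgin compression line:
S_c = C_c·H/(1+e₀)·log₁₀(σ'_f/σ'_0) = 0.22×7.9/(1+0.86)×log₁₀(176.2/95.1)
    = 0.93441 × 0.26783 = 0.2503 m

S_c ≈ 250 mm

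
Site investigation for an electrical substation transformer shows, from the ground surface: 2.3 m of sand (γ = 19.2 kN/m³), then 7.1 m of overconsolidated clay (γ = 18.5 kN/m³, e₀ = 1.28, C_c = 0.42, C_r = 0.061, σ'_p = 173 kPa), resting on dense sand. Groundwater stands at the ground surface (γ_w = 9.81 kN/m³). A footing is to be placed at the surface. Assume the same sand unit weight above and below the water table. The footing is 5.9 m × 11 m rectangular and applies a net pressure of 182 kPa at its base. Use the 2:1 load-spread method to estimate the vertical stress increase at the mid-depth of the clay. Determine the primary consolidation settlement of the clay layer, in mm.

Mid-depth of clay below the ground surface: z = 2.3 + 7.1/2 = 5.85 m.
Total vertical stress at mid-clay: σ_v = 19.2×2.3 + 18.5×3.55 = 109.83 kPa.
Pore pressure: u = 9.81×(5.85 − 0) = 57.389 kPa.
Initial effective stress: σ'_0 = σ_v − u = 109.83 − 57.389 = 52.441 kPa.
Stress increase at mid-clay by the 2:1 spreading method:
Δσ = qBL/((B+z)(L+z)) = 182×5.9×11/((5.9+5.85)(11+5.85)) = 59.659 kPa
Final effective stress: σ'_f = 52.441 + 59.659 = 112.1 kPa.
σ'_f = 112.1 ≤ σ'_p = 173 kPa, so the clay remains overconsolidated and only the recompression index applies:
S_c = C_r·H/(1+e₀)·log₁₀(σ'_f/σ'_0) = 0.061×7.1/2.28×log₁₀(112.1/52.441)
    = 0.18995 × 0.32993 = 0.06267 m

S_c ≈ 62.7 mm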